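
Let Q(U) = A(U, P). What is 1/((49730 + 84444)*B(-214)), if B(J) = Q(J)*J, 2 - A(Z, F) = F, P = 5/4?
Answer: -1/21534927 ≈ -4.6436e-8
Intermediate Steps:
P = 5/4 (P = 5*(1/4) = 5/4 ≈ 1.2500)
A(Z, F) = 2 - F
Q(U) = 3/4 (Q(U) = 2 - 1*5/4 = 2 - 5/4 = 3/4)
B(J) = 3*J/4
1/((49730 + 84444)*B(-214)) = 1/((49730 + 84444)*(((3/4)*(-214)))) = 1/(134174*(-321/2)) = (1/134174)*(-2/321) = -1/21534927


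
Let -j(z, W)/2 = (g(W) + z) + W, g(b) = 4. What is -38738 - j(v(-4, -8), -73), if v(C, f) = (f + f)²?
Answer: -38364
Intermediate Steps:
v(C, f) = 4*f² (v(C, f) = (2*f)² = 4*f²)
j(z, W) = -8 - 2*W - 2*z (j(z, W) = -2*((4 + z) + W) = -2*(4 + W + z) = -8 - 2*W - 2*z)
-38738 - j(v(-4, -8), -73) = -38738 - (-8 - 2*(-73) - 8*(-8)²) = -38738 - (-8 + 146 - 8*64) = -38738 - (-8 + 146 - 2*256) = -38738 - (-8 + 146 - 512) = -38738 - 1*(-374) = -38738 + 374 = -38364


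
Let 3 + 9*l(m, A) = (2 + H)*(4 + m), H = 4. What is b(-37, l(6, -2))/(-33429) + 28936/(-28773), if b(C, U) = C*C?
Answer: -335563927/320617539 ≈ -1.0466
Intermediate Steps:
l(m, A) = 7/3 + 2*m/3 (l(m, A) = -⅓ + ((2 + 4)*(4 + m))/9 = -⅓ + (6*(4 + m))/9 = -⅓ + (24 + 6*m)/9 = -⅓ + (8/3 + 2*m/3) = 7/3 + 2*m/3)
b(C, U) = C²
b(-37, l(6, -2))/(-33429) + 28936/(-28773) = (-37)²/(-33429) + 28936/(-28773) = 1369*(-1/33429) + 28936*(-1/28773) = -1369/33429 - 28936/28773 = -335563927/320617539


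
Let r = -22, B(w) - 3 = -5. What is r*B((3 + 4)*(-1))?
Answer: 44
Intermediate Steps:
B(w) = -2 (B(w) = 3 - 5 = -2)
r*B((3 + 4)*(-1)) = -22*(-2) = 44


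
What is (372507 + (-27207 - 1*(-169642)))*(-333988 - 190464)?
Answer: -270062361784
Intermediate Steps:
(372507 + (-27207 - 1*(-169642)))*(-333988 - 190464) = (372507 + (-27207 + 169642))*(-524452) = (372507 + 142435)*(-524452) = 514942*(-524452) = -270062361784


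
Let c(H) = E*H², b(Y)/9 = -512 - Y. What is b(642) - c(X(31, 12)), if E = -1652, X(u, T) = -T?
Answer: 227502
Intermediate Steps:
b(Y) = -4608 - 9*Y (b(Y) = 9*(-512 - Y) = -4608 - 9*Y)
c(H) = -1652*H²
b(642) - c(X(31, 12)) = (-4608 - 9*642) - (-1652)*(-1*12)² = (-4608 - 5778) - (-1652)*(-12)² = -10386 - (-1652)*144 = -10386 - 1*(-237888) = -10386 + 237888 = 227502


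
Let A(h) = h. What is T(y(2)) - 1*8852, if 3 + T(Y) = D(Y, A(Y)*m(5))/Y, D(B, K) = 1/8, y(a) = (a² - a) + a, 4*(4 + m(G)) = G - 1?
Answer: -283359/32 ≈ -8855.0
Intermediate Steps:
m(G) = -17/4 + G/4 (m(G) = -4 + (G - 1)/4 = -4 + (-1 + G)/4 = -4 + (-¼ + G/4) = -17/4 + G/4)
y(a) = a²
D(B, K) = ⅛
T(Y) = -3 + 1/(8*Y)
T(y(2)) - 1*8852 = (-3 + 1/(8*(2²))) - 1*8852 = (-3 + (⅛)/4) - 8852 = (-3 + (⅛)*(¼)) - 8852 = (-3 + 1/32) - 8852 = -95/32 - 8852 = -283359/32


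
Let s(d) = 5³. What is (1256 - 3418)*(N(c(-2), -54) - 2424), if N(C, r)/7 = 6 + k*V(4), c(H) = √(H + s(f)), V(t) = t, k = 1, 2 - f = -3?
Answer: 5089348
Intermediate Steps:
f = 5 (f = 2 - 1*(-3) = 2 + 3 = 5)
s(d) = 125
c(H) = √(125 + H) (c(H) = √(H + 125) = √(125 + H))
N(C, r) = 70 (N(C, r) = 7*(6 + 1*4) = 7*(6 + 4) = 7*10 = 70)
(1256 - 3418)*(N(c(-2), -54) - 2424) = (1256 - 3418)*(70 - 2424) = -2162*(-2354) = 5089348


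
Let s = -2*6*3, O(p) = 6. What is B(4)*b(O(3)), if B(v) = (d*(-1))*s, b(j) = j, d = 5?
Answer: 1080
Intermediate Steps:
s = -36 (s = -12*3 = -36)
B(v) = 180 (B(v) = (5*(-1))*(-36) = -5*(-36) = 180)
B(4)*b(O(3)) = 180*6 = 1080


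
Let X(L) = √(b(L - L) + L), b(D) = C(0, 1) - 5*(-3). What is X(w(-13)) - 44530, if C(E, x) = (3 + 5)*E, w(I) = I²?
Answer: -44530 + 2*√46 ≈ -44516.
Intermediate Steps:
C(E, x) = 8*E
b(D) = 15 (b(D) = 8*0 - 5*(-3) = 0 + 15 = 15)
X(L) = √(15 + L)
X(w(-13)) - 44530 = √(15 + (-13)²) - 44530 = √(15 + 169) - 44530 = √184 - 44530 = 2*√46 - 44530 = -44530 + 2*√46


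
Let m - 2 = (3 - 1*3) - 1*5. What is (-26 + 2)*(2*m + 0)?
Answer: 144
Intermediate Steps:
m = -3 (m = 2 + ((3 - 1*3) - 1*5) = 2 + ((3 - 3) - 5) = 2 + (0 - 5) = 2 - 5 = -3)
(-26 + 2)*(2*m + 0) = (-26 + 2)*(2*(-3) + 0) = -24*(-6 + 0) = -24*(-6) = 144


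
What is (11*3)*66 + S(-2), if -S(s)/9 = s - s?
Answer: 2178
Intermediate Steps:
S(s) = 0 (S(s) = -9*(s - s) = -9*0 = 0)
(11*3)*66 + S(-2) = (11*3)*66 + 0 = 33*66 + 0 = 2178 + 0 = 2178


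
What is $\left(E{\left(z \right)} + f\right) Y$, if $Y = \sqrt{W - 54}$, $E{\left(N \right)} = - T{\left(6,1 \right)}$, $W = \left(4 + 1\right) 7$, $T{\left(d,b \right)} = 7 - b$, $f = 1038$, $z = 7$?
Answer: $1032 i \sqrt{19} \approx 4498.4 i$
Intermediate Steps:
$W = 35$ ($W = 5 \cdot 7 = 35$)
$E{\left(N \right)} = -6$ ($E{\left(N \right)} = - (7 - 1) = \left(-1\right) 6 = -6$)
$Y = i \sqrt{19}$ ($Y = \sqrt{35 - 54} = \sqrt{-19} = i \sqrt{19} \approx 4.3589 i$)
$\left(E{\left(z \right)} + f\right) Y = \left(-6 + 1038\right) i \sqrt{19} = 1032 i \sqrt{19}$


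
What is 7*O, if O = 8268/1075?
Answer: 57876/1075 ≈ 53.838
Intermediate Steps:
O = 8268/1075 (O = 8268*(1/1075) = 8268/1075 ≈ 7.6912)
7*O = 7*(8268/1075) = 57876/1075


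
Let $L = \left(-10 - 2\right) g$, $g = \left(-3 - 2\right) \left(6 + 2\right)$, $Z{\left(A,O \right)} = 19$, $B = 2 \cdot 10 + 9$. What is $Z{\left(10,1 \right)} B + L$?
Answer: $1031$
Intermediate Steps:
$B = 29$ ($B = 20 + 9 = 29$)
$g = -40$ ($g = \left(-5\right) 8 = -40$)
$L = 480$ ($L = \left(-10 - 2\right) \left(-40\right) = \left(-12\right) \left(-40\right) = 480$)
$Z{\left(10,1 \right)} B + L = 19 \cdot 29 + 480 = 551 + 480 = 1031$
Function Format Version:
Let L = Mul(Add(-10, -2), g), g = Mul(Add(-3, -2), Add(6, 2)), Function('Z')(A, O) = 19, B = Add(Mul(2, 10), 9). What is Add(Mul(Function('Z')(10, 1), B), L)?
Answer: 1031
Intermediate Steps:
B = 29 (B = Add(20, 9) = 29)
g = -40 (g = Mul(-5, 8) = -40)
L = 480 (L = Mul(Add(-10, -2), -40) = Mul(-12, -40) = 480)
Add(Mul(Function('Z')(10, 1), B), L) = Add(Mul(19, 29), 480) = Add(551, 480) = 1031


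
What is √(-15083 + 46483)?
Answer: 10*√314 ≈ 177.20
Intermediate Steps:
√(-15083 + 46483) = √31400 = 10*√314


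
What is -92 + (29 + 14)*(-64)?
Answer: -2844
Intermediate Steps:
-92 + (29 + 14)*(-64) = -92 + 43*(-64) = -92 - 2752 = -2844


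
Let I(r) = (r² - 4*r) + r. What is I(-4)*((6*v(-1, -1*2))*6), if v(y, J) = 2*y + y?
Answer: -3024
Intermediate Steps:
v(y, J) = 3*y
I(r) = r² - 3*r
I(-4)*((6*v(-1, -1*2))*6) = (-4*(-3 - 4))*((6*(3*(-1)))*6) = (-4*(-7))*((6*(-3))*6) = 28*(-18*6) = 28*(-108) = -3024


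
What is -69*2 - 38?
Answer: -176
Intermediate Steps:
-69*2 - 38 = -138 - 38 = -176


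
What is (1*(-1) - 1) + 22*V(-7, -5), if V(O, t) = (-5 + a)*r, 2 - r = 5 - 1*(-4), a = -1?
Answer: 922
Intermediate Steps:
r = -7 (r = 2 - (5 - 1*(-4)) = 2 - (5 + 4) = 2 - 1*9 = 2 - 9 = -7)
V(O, t) = 42 (V(O, t) = (-5 - 1)*(-7) = -6*(-7) = 42)
(1*(-1) - 1) + 22*V(-7, -5) = (1*(-1) - 1) + 22*42 = (-1 - 1) + 924 = -2 + 924 = 922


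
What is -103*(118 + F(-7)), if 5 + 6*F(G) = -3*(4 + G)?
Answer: -36668/3 ≈ -12223.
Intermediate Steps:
F(G) = -17/6 - G/2 (F(G) = -5/6 + (-3*(4 + G))/6 = -5/6 + (-12 - 3*G)/6 = -5/6 + (-2 - G/2) = -17/6 - G/2)
-103*(118 + F(-7)) = -103*(118 + (-17/6 - 1/2*(-7))) = -103*(118 + (-17/6 + 7/2)) = -103*(118 + 2/3) = -103*356/3 = -36668/3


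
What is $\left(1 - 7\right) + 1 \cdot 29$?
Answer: $23$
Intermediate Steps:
$\left(1 - 7\right) + 1 \cdot 29 = \left(1 - 7\right) + 29 = -6 + 29 = 23$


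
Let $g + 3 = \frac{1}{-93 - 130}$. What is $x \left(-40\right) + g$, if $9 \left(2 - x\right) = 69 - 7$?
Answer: $\frac{386450}{2007} \approx 192.55$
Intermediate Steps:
$g = - \frac{670}{223}$ ($g = -3 + \frac{1}{-93 - 130} = -3 + \frac{1}{-223} = -3 - \frac{1}{223} = - \frac{670}{223} \approx -3.0045$)
$x = - \frac{44}{9}$ ($x = 2 - \frac{69 - 7}{9} = 2 - \frac{62}{9} = - \frac{44}{9} \approx -4.8889$)
$x \left(-40\right) + g = \left(- \frac{44}{9}\right) \left(-40\right) - \frac{670}{223} = \frac{1760}{9} - \frac{670}{223} = \frac{386450}{2007}$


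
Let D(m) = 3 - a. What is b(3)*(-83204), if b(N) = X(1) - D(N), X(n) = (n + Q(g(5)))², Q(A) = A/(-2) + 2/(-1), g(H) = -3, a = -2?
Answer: 395219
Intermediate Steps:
Q(A) = -2 - A/2 (Q(A) = A*(-½) + 2*(-1) = -A/2 - 2 = -2 - A/2)
X(n) = (-½ + n)² (X(n) = (n + (-2 - ½*(-3)))² = (n + (-2 + 3/2))² = (n - ½)² = (-½ + n)²)
D(m) = 5 (D(m) = 3 - 1*(-2) = 3 + 2 = 5)
b(N) = -19/4 (b(N) = (-1 + 2*1)²/4 - 1*5 = (-1 + 2)²/4 - 5 = (¼)*1² - 5 = (¼)*1 - 5 = ¼ - 5 = -19/4)
b(3)*(-83204) = -19/4*(-83204) = 395219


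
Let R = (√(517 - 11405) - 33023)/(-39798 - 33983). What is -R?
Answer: -33023/73781 + 2*I*√2722/73781 ≈ -0.44758 + 0.0014143*I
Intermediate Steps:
R = 33023/73781 - 2*I*√2722/73781 (R = (√(-10888) - 33023)/(-73781) = (2*I*√2722 - 33023)*(-1/73781) = (-33023 + 2*I*√2722)*(-1/73781) = 33023/73781 - 2*I*√2722/73781 ≈ 0.44758 - 0.0014143*I)
-R = -(33023/73781 - 2*I*√2722/73781) = -33023/73781 + 2*I*√2722/73781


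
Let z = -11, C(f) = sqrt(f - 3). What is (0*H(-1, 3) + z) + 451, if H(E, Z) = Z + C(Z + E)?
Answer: 440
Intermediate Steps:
C(f) = sqrt(-3 + f)
H(E, Z) = Z + sqrt(-3 + E + Z) (H(E, Z) = Z + sqrt(-3 + (Z + E)) = Z + sqrt(-3 + (E + Z)) = Z + sqrt(-3 + E + Z))
(0*H(-1, 3) + z) + 451 = (0*(3 + sqrt(-3 - 1 + 3)) - 11) + 451 = (0*(3 + sqrt(-1)) - 11) + 451 = (0*(3 + I) - 11) + 451 = (0 - 11) + 451 = -11 + 451 = 440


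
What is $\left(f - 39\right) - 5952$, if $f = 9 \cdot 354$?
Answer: $-2805$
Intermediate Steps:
$f = 3186$
$\left(f - 39\right) - 5952 = \left(3186 - 39\right) - 5952 = 3147 - 5952 = -2805$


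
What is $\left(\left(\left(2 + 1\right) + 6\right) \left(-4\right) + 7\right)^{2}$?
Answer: $841$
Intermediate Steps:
$\left(\left(\left(2 + 1\right) + 6\right) \left(-4\right) + 7\right)^{2} = \left(\left(3 + 6\right) \left(-4\right) + 7\right)^{2} = \left(9 \left(-4\right) + 7\right)^{2} = \left(-36 + 7\right)^{2} = \left(-29\right)^{2} = 841$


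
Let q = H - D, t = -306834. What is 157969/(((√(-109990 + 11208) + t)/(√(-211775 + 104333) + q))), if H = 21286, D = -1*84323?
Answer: 473907*(√11938 - 35203*I)/(√98782 + 306834*I) ≈ -54371.0 - 224.45*I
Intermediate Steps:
D = -84323
q = 105609 (q = 21286 - 1*(-84323) = 21286 + 84323 = 105609)
157969/(((√(-109990 + 11208) + t)/(√(-211775 + 104333) + q))) = 157969/(((√(-109990 + 11208) - 306834)/(√(-211775 + 104333) + 105609))) = 157969/(((√(-98782) - 306834)/(√(-107442) + 105609))) = 157969/(((I*√98782 - 306834)/(3*I*√11938 + 105609))) = 157969/(((-306834 + I*√98782)/(105609 + 3*I*√11938))) = 157969*((105609 + 3*I*√11938)/(-306834 + I*√98782)) = 157969*(105609 + 3*I*√11938)/(-306834 + I*√98782)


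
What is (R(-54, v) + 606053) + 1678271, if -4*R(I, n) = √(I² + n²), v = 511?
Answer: 2284324 - √264037/4 ≈ 2.2842e+6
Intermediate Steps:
R(I, n) = -√(I² + n²)/4
(R(-54, v) + 606053) + 1678271 = (-√((-54)² + 511²)/4 + 606053) + 1678271 = (-√(2916 + 261121)/4 + 606053) + 1678271 = (-√264037/4 + 606053) + 1678271 = (606053 - √264037/4) + 1678271 = 2284324 - √264037/4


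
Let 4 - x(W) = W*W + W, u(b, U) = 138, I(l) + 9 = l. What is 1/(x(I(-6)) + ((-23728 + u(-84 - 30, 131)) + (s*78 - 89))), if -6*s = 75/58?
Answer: -58/1386305 ≈ -4.1838e-5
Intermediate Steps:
I(l) = -9 + l
s = -25/116 (s = -25/(2*58) = -1/6*75/58 = -25/116 ≈ -0.21552)
x(W) = 4 - W - W**2 (x(W) = 4 - (W*W + W) = 4 - (W**2 + W) = 4 - (W + W**2) = 4 + (-W - W**2) = 4 - W - W**2)
1/(x(I(-6)) + ((-23728 + u(-84 - 30, 131)) + (s*78 - 89))) = 1/((4 - (-9 - 6) - (-9 - 6)**2) + ((-23728 + 138) + (-25/116*78 - 89))) = 1/((4 - 1*(-15) - 1*(-15)**2) + (-23590 + (-975/58 - 89))) = 1/((4 + 15 - 1*225) + (-23590 - 6137/58)) = 1/((4 + 15 - 225) - 1374357/58) = 1/(-206 - 1374357/58) = 1/(-1386305/58) = -58/1386305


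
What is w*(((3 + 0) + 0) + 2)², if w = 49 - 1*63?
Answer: -350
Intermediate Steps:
w = -14 (w = 49 - 63 = -14)
w*(((3 + 0) + 0) + 2)² = -14*(((3 + 0) + 0) + 2)² = -14*((3 + 0) + 2)² = -14*(3 + 2)² = -14*5² = -14*25 = -350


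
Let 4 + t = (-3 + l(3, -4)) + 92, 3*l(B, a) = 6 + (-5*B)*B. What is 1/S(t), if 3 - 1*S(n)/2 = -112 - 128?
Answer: 1/486 ≈ 0.0020576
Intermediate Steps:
l(B, a) = 2 - 5*B²/3 (l(B, a) = (6 + (-5*B)*B)/3 = (6 - 5*B²)/3 = 2 - 5*B²/3)
t = 72 (t = -4 + ((-3 + (2 - 5/3*3²)) + 92) = -4 + ((-3 + (2 - 5/3*9)) + 92) = -4 + ((-3 + (2 - 15)) + 92) = -4 + ((-3 - 13) + 92) = -4 + (-16 + 92) = -4 + 76 = 72)
S(n) = 486 (S(n) = 6 - 2*(-112 - 128) = 6 - 2*(-240) = 6 + 480 = 486)
1/S(t) = 1/486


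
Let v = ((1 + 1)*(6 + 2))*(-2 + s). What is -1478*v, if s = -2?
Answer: 94592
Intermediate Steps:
v = -64 (v = ((1 + 1)*(6 + 2))*(-2 - 2) = (2*8)*(-4) = 16*(-4) = -64)
-1478*v = -1478*(-64) = 94592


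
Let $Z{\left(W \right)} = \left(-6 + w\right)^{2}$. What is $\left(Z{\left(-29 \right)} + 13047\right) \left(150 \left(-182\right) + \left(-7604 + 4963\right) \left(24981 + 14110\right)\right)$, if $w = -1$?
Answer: $-1352379799576$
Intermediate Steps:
$Z{\left(W \right)} = 49$ ($Z{\left(W \right)} = \left(-6 - 1\right)^{2} = \left(-7\right)^{2} = 49$)
$\left(Z{\left(-29 \right)} + 13047\right) \left(150 \left(-182\right) + \left(-7604 + 4963\right) \left(24981 + 14110\right)\right) = \left(49 + 13047\right) \left(150 \left(-182\right) + \left(-7604 + 4963\right) \left(24981 + 14110\right)\right) = 13096 \left(-27300 - 103239331\right) = 13096 \left(-103266631\right) = -1352379799576$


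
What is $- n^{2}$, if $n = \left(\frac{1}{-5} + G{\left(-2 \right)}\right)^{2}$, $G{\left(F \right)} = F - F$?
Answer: $- \frac{1}{625} \approx -0.0016$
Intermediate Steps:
$G{\left(F \right)} = 0$
$n = \frac{1}{25}$ ($n = \left(\frac{1}{-5} + 0\right)^{2} = \left(- \frac{1}{5} + 0\right)^{2} = \left(- \frac{1}{5}\right)^{2} = \frac{1}{25} \approx 0.04$)
$- n^{2} = - \frac{1}{625}$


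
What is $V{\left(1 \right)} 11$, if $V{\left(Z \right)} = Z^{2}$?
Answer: $11$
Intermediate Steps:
$V{\left(1 \right)} 11 = 1^{2} \cdot 11 = 1 \cdot 11 = 11$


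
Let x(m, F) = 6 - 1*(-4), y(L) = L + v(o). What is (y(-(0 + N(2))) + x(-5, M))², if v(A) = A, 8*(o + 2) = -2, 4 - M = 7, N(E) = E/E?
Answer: 729/16 ≈ 45.563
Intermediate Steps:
N(E) = 1
M = -3 (M = 4 - 1*7 = 4 - 7 = -3)
o = -9/4 (o = -2 + (⅛)*(-2) = -2 - ¼ = -9/4 ≈ -2.2500)
y(L) = -9/4 + L (y(L) = L - 9/4 = -9/4 + L)
x(m, F) = 10 (x(m, F) = 6 + 4 = 10)
(y(-(0 + N(2))) + x(-5, M))² = ((-9/4 - (0 + 1)) + 10)² = ((-9/4 - 1*1) + 10)² = ((-9/4 - 1) + 10)² = (-13/4 + 10)² = (27/4)² = 729/16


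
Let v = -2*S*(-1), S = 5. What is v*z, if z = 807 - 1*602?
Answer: 2050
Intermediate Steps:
v = 10 (v = -2*5*(-1) = -10*(-1) = 10)
z = 205 (z = 807 - 602 = 205)
v*z = 10*205 = 2050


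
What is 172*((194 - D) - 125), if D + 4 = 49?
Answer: 4128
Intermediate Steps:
D = 45 (D = -4 + 49 = 45)
172*((194 - D) - 125) = 172*((194 - 1*45) - 125) = 172*((194 - 45) - 125) = 172*(149 - 125) = 172*24 = 4128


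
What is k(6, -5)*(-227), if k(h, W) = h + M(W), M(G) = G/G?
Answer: -1589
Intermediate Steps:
M(G) = 1
k(h, W) = 1 + h (k(h, W) = h + 1 = 1 + h)
k(6, -5)*(-227) = (1 + 6)*(-227) = 7*(-227) = -1589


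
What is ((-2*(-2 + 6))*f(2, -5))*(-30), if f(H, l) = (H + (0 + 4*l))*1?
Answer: -4320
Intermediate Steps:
f(H, l) = H + 4*l (f(H, l) = (H + 4*l)*1 = H + 4*l)
((-2*(-2 + 6))*f(2, -5))*(-30) = ((-2*(-2 + 6))*(2 + 4*(-5)))*(-30) = ((-2*4)*(2 - 20))*(-30) = -8*(-18)*(-30) = 144*(-30) = -4320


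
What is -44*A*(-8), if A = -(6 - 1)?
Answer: -1760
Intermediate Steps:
A = -5 (A = -1*5 = -5)
-44*A*(-8) = -44*(-5)*(-8) = 220*(-8) = -1760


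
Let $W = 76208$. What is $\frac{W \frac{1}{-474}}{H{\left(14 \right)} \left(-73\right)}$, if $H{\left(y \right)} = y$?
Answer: $\frac{19052}{121107} \approx 0.15732$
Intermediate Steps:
$\frac{W \frac{1}{-474}}{H{\left(14 \right)} \left(-73\right)} = \frac{76208 \frac{1}{-474}}{14 \left(-73\right)} = \frac{76208 \left(- \frac{1}{474}\right)}{-1022} = \left(- \frac{38104}{237}\right) \left(- \frac{1}{1022}\right) = \frac{19052}{121107}$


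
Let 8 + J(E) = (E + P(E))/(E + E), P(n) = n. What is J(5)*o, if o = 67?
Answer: -469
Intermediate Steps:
J(E) = -7 (J(E) = -8 + (E + E)/(E + E) = -8 + (2*E)/((2*E)) = -8 + (2*E)*(1/(2*E)) = -8 + 1 = -7)
J(5)*o = -7*67 = -469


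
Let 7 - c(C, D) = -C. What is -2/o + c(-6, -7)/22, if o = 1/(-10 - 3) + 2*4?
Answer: -469/2266 ≈ -0.20697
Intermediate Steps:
c(C, D) = 7 + C (c(C, D) = 7 - (-1)*C = 7 + C)
o = 103/13 (o = 1/(-13) + 8 = -1/13 + 8 = 103/13 ≈ 7.9231)
-2/o + c(-6, -7)/22 = -2/103/13 + (7 - 6)/22 = -2*13/103 + 1*(1/22) = -26/103 + 1/22 = -469/2266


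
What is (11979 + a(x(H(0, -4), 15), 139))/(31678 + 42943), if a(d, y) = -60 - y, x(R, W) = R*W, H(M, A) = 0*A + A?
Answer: 11780/74621 ≈ 0.15786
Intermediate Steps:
H(M, A) = A (H(M, A) = 0 + A = A)
(11979 + a(x(H(0, -4), 15), 139))/(31678 + 42943) = (11979 + (-60 - 1*139))/(31678 + 42943) = (11979 + (-60 - 139))/74621 = (11979 - 199)*(1/74621) = 11780*(1/74621) = 11780/74621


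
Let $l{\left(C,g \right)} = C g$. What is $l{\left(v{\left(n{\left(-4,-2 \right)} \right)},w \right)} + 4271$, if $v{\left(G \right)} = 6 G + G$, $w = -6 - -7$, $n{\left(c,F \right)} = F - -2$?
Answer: $4271$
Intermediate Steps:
$n{\left(c,F \right)} = 2 + F$ ($n{\left(c,F \right)} = F + 2 = 2 + F$)
$w = 1$ ($w = -6 + 7 = 1$)
$v{\left(G \right)} = 7 G$
$l{\left(v{\left(n{\left(-4,-2 \right)} \right)},w \right)} + 4271 = 7 \left(2 - 2\right) 1 + 4271 = 7 \cdot 0 \cdot 1 + 4271 = 0 \cdot 1 + 4271 = 0 + 4271 = 4271$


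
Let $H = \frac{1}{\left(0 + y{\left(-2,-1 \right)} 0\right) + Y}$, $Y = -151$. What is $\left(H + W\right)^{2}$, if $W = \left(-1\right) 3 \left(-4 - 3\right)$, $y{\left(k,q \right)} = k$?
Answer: $\frac{10048900}{22801} \approx 440.72$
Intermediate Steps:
$H = - \frac{1}{151}$ ($H = \frac{1}{\left(0 - 0\right) - 151} = \frac{1}{\left(0 + 0\right) - 151} = \frac{1}{0 - 151} = \frac{1}{-151} = - \frac{1}{151} \approx -0.0066225$)
$W = 21$ ($W = \left(-3\right) \left(-7\right) = 21$)
$\left(H + W\right)^{2} = \left(- \frac{1}{151} + 21\right)^{2} = \left(\frac{3170}{151}\right)^{2} = \frac{10048900}{22801}$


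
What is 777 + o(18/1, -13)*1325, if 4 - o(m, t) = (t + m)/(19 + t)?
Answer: 29837/6 ≈ 4972.8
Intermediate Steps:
o(m, t) = 4 - (m + t)/(19 + t) (o(m, t) = 4 - (t + m)/(19 + t) = 4 - (m + t)/(19 + t))
777 + o(18/1, -13)*1325 = 777 + ((76 - 18/1 + 3*(-13))/(19 - 13))*1325 = 777 + ((76 - 18 - 39)/6)*1325 = 777 + ((⅙)*19)*1325 = 777 + (19/6)*1325 = 777 + 25175/6 = 29837/6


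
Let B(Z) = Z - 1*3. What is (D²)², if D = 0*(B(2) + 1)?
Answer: 0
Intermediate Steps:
B(Z) = -3 + Z (B(Z) = Z - 3 = -3 + Z)
D = 0 (D = 0*((-3 + 2) + 1) = 0*(-1 + 1) = 0*0 = 0)
(D²)² = (0²)² = 0² = 0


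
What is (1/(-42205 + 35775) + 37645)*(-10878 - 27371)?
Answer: -9258451541901/6430 ≈ -1.4399e+9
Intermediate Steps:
(1/(-42205 + 35775) + 37645)*(-10878 - 27371) = (1/(-6430) + 37645)*(-38249) = (-1/6430 + 37645)*(-38249) = (242057349/6430)*(-38249) = -9258451541901/6430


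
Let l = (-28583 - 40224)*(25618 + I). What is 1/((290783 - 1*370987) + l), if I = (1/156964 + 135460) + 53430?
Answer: -156964/2316746598831047 ≈ -6.7752e-11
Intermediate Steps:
I = 29648929961/156964 (I = (1/156964 + 135460) + 53430 = 21262343441/156964 + 53430 = 29648929961/156964 ≈ 1.8889e+5)
l = -2316734009690391/156964 (l = (-28583 - 40224)*(25618 + 29648929961/156964) = -68807*33670033713/156964 = -2316734009690391/156964 ≈ -1.4760e+10)
1/((290783 - 1*370987) + l) = 1/((290783 - 1*370987) - 2316734009690391/156964) = 1/((290783 - 370987) - 2316734009690391/156964) = 1/(-80204 - 2316734009690391/156964) = 1/(-2316746598831047/156964) = -156964/2316746598831047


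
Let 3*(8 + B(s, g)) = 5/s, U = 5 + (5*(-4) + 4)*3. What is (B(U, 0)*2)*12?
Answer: -8296/43 ≈ -192.93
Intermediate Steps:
U = -43 (U = 5 + (-20 + 4)*3 = 5 - 16*3 = 5 - 48 = -43)
B(s, g) = -8 + 5/(3*s) (B(s, g) = -8 + (5/s)/3 = -8 + 5/(3*s))
(B(U, 0)*2)*12 = ((-8 + (5/3)/(-43))*2)*12 = ((-8 + (5/3)*(-1/43))*2)*12 = ((-8 - 5/129)*2)*12 = -1037/129*2*12 = -2074/129*12 = -8296/43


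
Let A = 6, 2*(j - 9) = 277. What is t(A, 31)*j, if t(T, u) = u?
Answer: 9145/2 ≈ 4572.5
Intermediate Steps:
j = 295/2 (j = 9 + (½)*277 = 9 + 277/2 = 295/2 ≈ 147.50)
t(A, 31)*j = 31*(295/2) = 9145/2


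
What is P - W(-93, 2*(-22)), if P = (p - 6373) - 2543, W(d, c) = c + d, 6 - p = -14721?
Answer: 5948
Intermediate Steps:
p = 14727 (p = 6 - 1*(-14721) = 6 + 14721 = 14727)
P = 5811 (P = (14727 - 6373) - 2543 = 8354 - 2543 = 5811)
P - W(-93, 2*(-22)) = 5811 - (2*(-22) - 93) = 5811 - (-44 - 93) = 5811 - 1*(-137) = 5811 + 137 = 5948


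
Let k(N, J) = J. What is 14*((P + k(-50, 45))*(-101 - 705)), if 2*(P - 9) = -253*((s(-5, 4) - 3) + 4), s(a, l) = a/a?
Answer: 2245516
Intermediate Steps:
s(a, l) = 1
P = -244 (P = 9 + (-253*((1 - 3) + 4))/2 = 9 + (-253*(-2 + 4))/2 = 9 + (-253*2)/2 = 9 + (½)*(-506) = 9 - 253 = -244)
14*((P + k(-50, 45))*(-101 - 705)) = 14*((-244 + 45)*(-101 - 705)) = 14*(-199*(-806)) = 14*160394 = 2245516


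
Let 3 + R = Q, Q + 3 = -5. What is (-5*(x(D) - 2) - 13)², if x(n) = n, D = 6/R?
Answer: 9/121 ≈ 0.074380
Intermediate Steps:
Q = -8 (Q = -3 - 5 = -8)
R = -11 (R = -3 - 8 = -11)
D = -6/11 (D = 6/(-11) = 6*(-1/11) = -6/11 ≈ -0.54545)
(-5*(x(D) - 2) - 13)² = (-5*(-6/11 - 2) - 13)² = (-5*(-28/11) - 13)² = (140/11 - 13)² = (-3/11)² = 9/121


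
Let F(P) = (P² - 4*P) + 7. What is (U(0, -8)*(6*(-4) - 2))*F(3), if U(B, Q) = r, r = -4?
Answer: 416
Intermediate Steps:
U(B, Q) = -4
F(P) = 7 + P² - 4*P
(U(0, -8)*(6*(-4) - 2))*F(3) = (-4*(6*(-4) - 2))*(7 + 3² - 4*3) = (-4*(-24 - 2))*(7 + 9 - 12) = -4*(-26)*4 = 104*4 = 416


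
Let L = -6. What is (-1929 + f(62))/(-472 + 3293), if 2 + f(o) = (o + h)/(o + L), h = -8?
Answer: -4157/6076 ≈ -0.68417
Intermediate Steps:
f(o) = -2 + (-8 + o)/(-6 + o) (f(o) = -2 + (o - 8)/(o - 6) = -2 + (-8 + o)/(-6 + o))
(-1929 + f(62))/(-472 + 3293) = (-1929 + (4 - 1*62)/(-6 + 62))/(-472 + 3293) = (-1929 + (4 - 62)/56)/2821 = (-1929 + (1/56)*(-58))*(1/2821) = (-1929 - 29/28)*(1/2821) = -54041/28*1/2821 = -4157/6076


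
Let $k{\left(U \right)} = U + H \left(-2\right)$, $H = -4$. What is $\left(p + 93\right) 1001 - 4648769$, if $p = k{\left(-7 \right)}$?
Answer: $-4554675$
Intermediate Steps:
$k{\left(U \right)} = 8 + U$ ($k{\left(U \right)} = U - -8 = U + 8 = 8 + U$)
$p = 1$ ($p = 8 - 7 = 1$)
$\left(p + 93\right) 1001 - 4648769 = \left(1 + 93\right) 1001 - 4648769 = 94 \cdot 1001 - 4648769 = 94094 - 4648769 = -4554675$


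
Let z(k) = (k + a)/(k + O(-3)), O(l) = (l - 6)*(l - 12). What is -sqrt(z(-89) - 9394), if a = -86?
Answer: -I*sqrt(19885754)/46 ≈ -96.942*I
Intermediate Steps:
O(l) = (-12 + l)*(-6 + l) (O(l) = (-6 + l)*(-12 + l) = (-12 + l)*(-6 + l))
z(k) = (-86 + k)/(135 + k) (z(k) = (k - 86)/(k + (72 + (-3)**2 - 18*(-3))) = (-86 + k)/(k + (72 + 9 + 54)) = (-86 + k)/(k + 135) = (-86 + k)/(135 + k))
-sqrt(z(-89) - 9394) = -sqrt((-86 - 89)/(135 - 89) - 9394) = -sqrt(-175/46 - 9394) = -sqrt(-432299/46) = -I*sqrt(19885754)/46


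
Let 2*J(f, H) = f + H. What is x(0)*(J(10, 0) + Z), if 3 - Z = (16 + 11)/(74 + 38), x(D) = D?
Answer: 0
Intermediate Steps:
J(f, H) = H/2 + f/2 (J(f, H) = (f + H)/2 = (H + f)/2 = H/2 + f/2)
Z = 309/112 (Z = 3 - (16 + 11)/(74 + 38) = 3 - 27/112 = 309/112 ≈ 2.7589)
x(0)*(J(10, 0) + Z) = 0*(((½)*0 + (½)*10) + 309/112) = 0*((0 + 5) + 309/112) = 0*(5 + 309/112) = 0*(869/112) = 0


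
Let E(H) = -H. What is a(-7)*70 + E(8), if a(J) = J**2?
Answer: 3422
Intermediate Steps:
a(-7)*70 + E(8) = (-7)**2*70 - 1*8 = 49*70 - 8 = 3430 - 8 = 3422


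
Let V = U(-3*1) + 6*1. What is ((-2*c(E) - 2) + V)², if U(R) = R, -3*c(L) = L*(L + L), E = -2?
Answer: 361/9 ≈ 40.111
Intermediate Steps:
c(L) = -2*L²/3 (c(L) = -L*(L + L)/3 = -L*2*L/3 = -2*L²/3)
V = 3 (V = -3*1 + 6*1 = -3 + 6 = 3)
((-2*c(E) - 2) + V)² = ((-(-4)*(-2)²/3 - 2) + 3)² = ((-(-4)*4/3 - 2) + 3)² = ((-2*(-8/3) - 2) + 3)² = ((16/3 - 2) + 3)² = (10/3 + 3)² = (19/3)² = 361/9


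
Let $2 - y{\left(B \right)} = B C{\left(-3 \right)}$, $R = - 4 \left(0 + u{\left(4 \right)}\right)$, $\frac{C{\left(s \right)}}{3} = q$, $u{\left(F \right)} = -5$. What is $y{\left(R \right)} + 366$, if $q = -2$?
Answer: $488$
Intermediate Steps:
$C{\left(s \right)} = -6$ ($C{\left(s \right)} = 3 \left(-2\right) = -6$)
$R = 20$ ($R = - 4 \left(0 - 5\right) = \left(-4\right) \left(-5\right) = 20$)
$y{\left(B \right)} = 2 + 6 B$ ($y{\left(B \right)} = 2 - B \left(-6\right) = 2 - - 6 B = 2 + 6 B$)
$y{\left(R \right)} + 366 = \left(2 + 6 \cdot 20\right) + 366 = \left(2 + 120\right) + 366 = 122 + 366 = 488$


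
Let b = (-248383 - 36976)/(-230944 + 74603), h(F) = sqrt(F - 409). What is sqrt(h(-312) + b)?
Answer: sqrt(44613311419 + 24442508281*I*sqrt(721))/156341 ≈ 3.7907 + 3.5418*I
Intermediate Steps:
h(F) = sqrt(-409 + F)
b = 285359/156341 (b = -285359/(-156341) = -285359*(-1/156341) = 285359/156341 ≈ 1.8252)
sqrt(h(-312) + b) = sqrt(sqrt(-409 - 312) + 285359/156341) = sqrt(sqrt(-721) + 285359/156341) = sqrt(I*sqrt(721) + 285359/156341) = sqrt(285359/156341 + I*sqrt(721))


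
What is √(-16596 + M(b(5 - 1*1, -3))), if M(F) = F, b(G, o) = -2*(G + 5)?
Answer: 3*I*√1846 ≈ 128.9*I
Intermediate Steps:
b(G, o) = -10 - 2*G (b(G, o) = -2*(5 + G) = -10 - 2*G)
√(-16596 + M(b(5 - 1*1, -3))) = √(-16596 + (-10 - 2*(5 - 1*1))) = √(-16596 + (-10 - 2*(5 - 1))) = √(-16596 + (-10 - 2*4)) = √(-16596 + (-10 - 8)) = √(-16596 - 18) = √(-16614) = 3*I*√1846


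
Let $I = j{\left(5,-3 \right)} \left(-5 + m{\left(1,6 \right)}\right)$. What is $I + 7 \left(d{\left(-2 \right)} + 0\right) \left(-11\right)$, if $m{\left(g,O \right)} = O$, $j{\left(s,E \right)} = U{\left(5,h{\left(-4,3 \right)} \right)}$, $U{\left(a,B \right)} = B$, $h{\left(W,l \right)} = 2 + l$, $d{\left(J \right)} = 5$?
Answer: $-380$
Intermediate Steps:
$j{\left(s,E \right)} = 5$ ($j{\left(s,E \right)} = 2 + 3 = 5$)
$I = 5$ ($I = 5 \left(-5 + 6\right) = 5 \cdot 1 = 5$)
$I + 7 \left(d{\left(-2 \right)} + 0\right) \left(-11\right) = 5 + 7 \left(5 + 0\right) \left(-11\right) = 5 + 7 \cdot 5 \left(-11\right) = 5 + 35 \left(-11\right) = 5 - 385 = -380$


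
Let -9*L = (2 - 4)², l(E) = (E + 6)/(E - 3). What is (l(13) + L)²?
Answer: 17161/8100 ≈ 2.1186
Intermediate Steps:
l(E) = (6 + E)/(-3 + E)
L = -4/9 (L = -(2 - 4)²/9 = -⅑*(-2)² = -⅑*4 = -4/9 ≈ -0.44444)
(l(13) + L)² = ((6 + 13)/(-3 + 13) - 4/9)² = (19/10 - 4/9)² = (131/90)² = 17161/8100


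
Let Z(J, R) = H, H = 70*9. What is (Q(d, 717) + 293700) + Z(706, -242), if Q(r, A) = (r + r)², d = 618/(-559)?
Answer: 91974060426/312481 ≈ 2.9434e+5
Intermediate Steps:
H = 630
Z(J, R) = 630
d = -618/559 (d = 618*(-1/559) = -618/559 ≈ -1.1055)
Q(r, A) = 4*r² (Q(r, A) = (2*r)² = 4*r²)
(Q(d, 717) + 293700) + Z(706, -242) = (4*(-618/559)² + 293700) + 630 = (4*(381924/312481) + 293700) + 630 = (1527696/312481 + 293700) + 630 = 91777197396/312481 + 630 = 91974060426/312481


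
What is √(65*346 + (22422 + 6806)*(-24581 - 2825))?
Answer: I*√801000078 ≈ 28302.0*I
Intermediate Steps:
√(65*346 + (22422 + 6806)*(-24581 - 2825)) = √(22490 + 29228*(-27406)) = √(22490 - 801022568) = √(-801000078) = I*√801000078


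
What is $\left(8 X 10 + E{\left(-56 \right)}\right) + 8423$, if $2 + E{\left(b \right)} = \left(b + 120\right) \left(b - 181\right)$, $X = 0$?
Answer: $-6747$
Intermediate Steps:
$E{\left(b \right)} = -2 + \left(-181 + b\right) \left(120 + b\right)$ ($E{\left(b \right)} = -2 + \left(b + 120\right) \left(b - 181\right) = -2 + \left(120 + b\right) \left(-181 + b\right) = -2 + \left(-181 + b\right) \left(120 + b\right)$)
$\left(8 X 10 + E{\left(-56 \right)}\right) + 8423 = \left(8 \cdot 0 \cdot 10 - \left(18306 - 3136\right)\right) + 8423 = \left(0 \cdot 10 + \left(-21722 + 3136 + 3416\right)\right) + 8423 = \left(0 - 15170\right) + 8423 = -15170 + 8423 = -6747$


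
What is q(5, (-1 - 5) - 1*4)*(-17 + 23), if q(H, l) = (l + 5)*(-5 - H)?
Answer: 300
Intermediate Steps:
q(H, l) = (-5 - H)*(5 + l) (q(H, l) = (5 + l)*(-5 - H) = (-5 - H)*(5 + l))
q(5, (-1 - 5) - 1*4)*(-17 + 23) = (-25 - 5*5 - 5*((-1 - 5) - 1*4) - 1*5*((-1 - 5) - 1*4))*(-17 + 23) = (-25 - 25 - 5*(-6 - 4) - 1*5*(-6 - 4))*6 = (-25 - 25 - 5*(-10) - 1*5*(-10))*6 = (-25 - 25 + 50 + 50)*6 = 50*6 = 300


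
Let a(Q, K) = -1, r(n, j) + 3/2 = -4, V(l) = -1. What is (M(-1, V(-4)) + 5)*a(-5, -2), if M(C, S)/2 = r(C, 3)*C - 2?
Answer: -12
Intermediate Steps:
r(n, j) = -11/2 (r(n, j) = -3/2 - 4 = -11/2)
M(C, S) = -4 - 11*C (M(C, S) = 2*(-11*C/2 - 2) = 2*(-2 - 11*C/2) = -4 - 11*C)
(M(-1, V(-4)) + 5)*a(-5, -2) = ((-4 - 11*(-1)) + 5)*(-1) = ((-4 + 11) + 5)*(-1) = (7 + 5)*(-1) = 12*(-1) = -12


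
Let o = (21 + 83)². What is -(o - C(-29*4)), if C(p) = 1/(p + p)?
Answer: -2509313/232 ≈ -10816.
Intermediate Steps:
C(p) = 1/(2*p)
o = 10816 (o = 104² = 10816)
-(o - C(-29*4)) = -(10816 - 1/(2*((-29*4)))) = -(10816 - 1/(2*(-116))) = -(10816 - (-1)/(2*116)) = -(10816 - 1*(-1/232)) = -(10816 + 1/232) = -1*2509313/232 = -2509313/232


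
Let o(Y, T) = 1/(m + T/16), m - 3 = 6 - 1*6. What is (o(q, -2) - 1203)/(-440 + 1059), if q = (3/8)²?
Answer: -27661/14237 ≈ -1.9429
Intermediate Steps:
q = 9/64 (q = (3*(⅛))² = (3/8)² = 9/64 ≈ 0.14063)
m = 3 (m = 3 + (6 - 1*6) = 3 + (6 - 6) = 3 + 0 = 3)
o(Y, T) = 1/(3 + T/16)
(o(q, -2) - 1203)/(-440 + 1059) = (16/(48 - 2) - 1203)/(-440 + 1059) = (16/46 - 1203)/619 = (16*(1/46) - 1203)*(1/619) = (8/23 - 1203)*(1/619) = -27661/23*1/619 = -27661/14237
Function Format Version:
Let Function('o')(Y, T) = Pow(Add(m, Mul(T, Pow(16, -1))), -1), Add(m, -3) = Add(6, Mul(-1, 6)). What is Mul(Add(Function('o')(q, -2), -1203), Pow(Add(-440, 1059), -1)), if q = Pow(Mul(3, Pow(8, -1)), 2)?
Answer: Rational(-27661, 14237) ≈ -1.9429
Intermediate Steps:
q = Rational(9, 64) (q = Pow(Mul(3, Rational(1, 8)), 2) = Pow(Rational(3, 8), 2) = Rational(9, 64) ≈ 0.14063)
m = 3 (m = Add(3, Add(6, Mul(-1, 6))) = Add(3, Add(6, -6)) = Add(3, 0) = 3)
Function('o')(Y, T) = Pow(Add(3, Mul(Rational(1, 16), T)), -1) (Function('o')(Y, T) = Pow(Add(3, Mul(T, Pow(16, -1))), -1) = Pow(Add(3, Mul(T, Rational(1, 16))), -1) = Pow(Add(3, Mul(Rational(1, 16), T)), -1))
Mul(Add(Function('o')(q, -2), -1203), Pow(Add(-440, 1059), -1)) = Mul(Add(Mul(16, Pow(Add(48, -2), -1)), -1203), Pow(Add(-440, 1059), -1)) = Mul(Add(Mul(16, Pow(46, -1)), -1203), Pow(619, -1)) = Mul(Add(Mul(16, Rational(1, 46)), -1203), Rational(1, 619)) = Mul(Add(Rational(8, 23), -1203), Rational(1, 619)) = Mul(Rational(-27661, 23), Rational(1, 619)) = Rational(-27661, 14237)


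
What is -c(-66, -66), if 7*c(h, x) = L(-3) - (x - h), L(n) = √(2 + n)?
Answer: -I/7 ≈ -0.14286*I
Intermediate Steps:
c(h, x) = -x/7 + I/7 + h/7 (c(h, x) = (√(2 - 3) - (x - h))/7 = (√(-1) + (h - x))/7 = (I + (h - x))/7 = (I + h - x)/7 = -x/7 + I/7 + h/7)
-c(-66, -66) = -(-⅐*(-66) + I/7 + (⅐)*(-66)) = -(66/7 + I/7 - 66/7) = -I/7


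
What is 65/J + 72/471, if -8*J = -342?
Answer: 44924/26847 ≈ 1.6733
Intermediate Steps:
J = 171/4 (J = -1/8*(-342) = 171/4 ≈ 42.750)
65/J + 72/471 = 65/(171/4) + 72/471 = 65*(4/171) + 72*(1/471) = 260/171 + 24/157 = 44924/26847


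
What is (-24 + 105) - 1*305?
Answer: -224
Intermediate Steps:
(-24 + 105) - 1*305 = 81 - 305 = -224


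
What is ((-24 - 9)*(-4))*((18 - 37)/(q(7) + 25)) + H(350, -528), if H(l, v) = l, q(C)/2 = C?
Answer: 3714/13 ≈ 285.69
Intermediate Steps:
q(C) = 2*C
((-24 - 9)*(-4))*((18 - 37)/(q(7) + 25)) + H(350, -528) = ((-24 - 9)*(-4))*((18 - 37)/(2*7 + 25)) + 350 = (-33*(-4))*(-19/(14 + 25)) + 350 = 132*(-19/39) + 350 = -836/13 + 350 = 3714/13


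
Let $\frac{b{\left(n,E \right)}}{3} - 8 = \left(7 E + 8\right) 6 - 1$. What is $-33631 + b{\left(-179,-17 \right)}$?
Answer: $-35608$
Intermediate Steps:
$b{\left(n,E \right)} = 165 + 126 E$ ($b{\left(n,E \right)} = 24 + 3 \left(\left(7 E + 8\right) 6 - 1\right) = 24 + 3 \left(\left(8 + 7 E\right) 6 - 1\right) = 24 + 3 \left(\left(48 + 42 E\right) - 1\right) = 24 + 3 \left(47 + 42 E\right) = 24 + \left(141 + 126 E\right) = 165 + 126 E$)
$-33631 + b{\left(-179,-17 \right)} = -33631 + \left(165 + 126 \left(-17\right)\right) = -33631 + \left(165 - 2142\right) = -33631 - 1977 = -35608$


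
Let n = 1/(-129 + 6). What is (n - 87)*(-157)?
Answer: 1680214/123 ≈ 13660.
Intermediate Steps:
n = -1/123 (n = 1/(-123) = -1/123 ≈ -0.0081301)
(n - 87)*(-157) = (-1/123 - 87)*(-157) = -10702/123*(-157) = 1680214/123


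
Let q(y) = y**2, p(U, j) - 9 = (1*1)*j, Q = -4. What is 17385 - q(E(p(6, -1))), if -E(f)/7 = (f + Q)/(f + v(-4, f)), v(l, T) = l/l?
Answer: 1407401/81 ≈ 17375.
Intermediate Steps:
v(l, T) = 1
p(U, j) = 9 + j (p(U, j) = 9 + (1*1)*j = 9 + 1*j = 9 + j)
E(f) = -7*(-4 + f)/(1 + f) (E(f) = -7*(f - 4)/(f + 1) = -7*(-4 + f)/(1 + f))
17385 - q(E(p(6, -1))) = 17385 - (7*(4 - (9 - 1))/(1 + (9 - 1)))**2 = 17385 - (7*(4 - 1*8)/(1 + 8))**2 = 17385 - (7*(4 - 8)/9)**2 = 17385 - (7*(1/9)*(-4))**2 = 17385 - (-28/9)**2 = 17385 - 1*784/81 = 17385 - 784/81 = 1407401/81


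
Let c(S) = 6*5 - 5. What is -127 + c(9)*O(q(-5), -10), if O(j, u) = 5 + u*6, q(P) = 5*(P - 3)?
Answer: -1502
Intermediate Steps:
q(P) = -15 + 5*P (q(P) = 5*(-3 + P) = -15 + 5*P)
O(j, u) = 5 + 6*u
c(S) = 25 (c(S) = 30 - 5 = 25)
-127 + c(9)*O(q(-5), -10) = -127 + 25*(5 + 6*(-10)) = -127 + 25*(5 - 60) = -127 + 25*(-55) = -127 - 1375 = -1502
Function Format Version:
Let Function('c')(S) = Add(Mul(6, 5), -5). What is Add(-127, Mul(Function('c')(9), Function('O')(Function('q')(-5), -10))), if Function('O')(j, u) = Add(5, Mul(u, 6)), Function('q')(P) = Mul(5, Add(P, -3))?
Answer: -1502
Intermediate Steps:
Function('q')(P) = Add(-15, Mul(5, P)) (Function('q')(P) = Mul(5, Add(-3, P)) = Add(-15, Mul(5, P)))
Function('O')(j, u) = Add(5, Mul(6, u))
Function('c')(S) = 25 (Function('c')(S) = Add(30, -5) = 25)
Add(-127, Mul(Function('c')(9), Function('O')(Function('q')(-5), -10))) = Add(-127, Mul(25, Add(5, Mul(6, -10)))) = Add(-127, Mul(25, Add(5, -60))) = Add(-127, Mul(25, -55)) = Add(-127, -1375) = -1502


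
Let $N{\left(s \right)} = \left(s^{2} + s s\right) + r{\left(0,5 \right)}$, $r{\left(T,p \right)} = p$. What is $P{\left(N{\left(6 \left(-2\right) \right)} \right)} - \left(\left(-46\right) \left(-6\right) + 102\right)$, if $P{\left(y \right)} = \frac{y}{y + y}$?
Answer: $- \frac{755}{2} \approx -377.5$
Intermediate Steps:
$N{\left(s \right)} = 5 + 2 s^{2}$ ($N{\left(s \right)} = \left(s^{2} + s s\right) + 5 = \left(s^{2} + s^{2}\right) + 5 = 2 s^{2} + 5 = 5 + 2 s^{2}$)
$P{\left(y \right)} = \frac{1}{2}$ ($P{\left(y \right)} = \frac{y}{2 y} = y \frac{1}{2 y} = \frac{1}{2}$)
$P{\left(N{\left(6 \left(-2\right) \right)} \right)} - \left(\left(-46\right) \left(-6\right) + 102\right) = \frac{1}{2} - \left(\left(-46\right) \left(-6\right) + 102\right) = \frac{1}{2} - \left(276 + 102\right) = \frac{1}{2} - 378 = - \frac{755}{2}$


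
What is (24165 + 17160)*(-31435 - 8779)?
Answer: -1661843550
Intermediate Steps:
(24165 + 17160)*(-31435 - 8779) = 41325*(-40214) = -1661843550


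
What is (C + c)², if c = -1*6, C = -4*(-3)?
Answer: 36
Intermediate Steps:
C = 12
c = -6
(C + c)² = (12 - 6)² = 6² = 36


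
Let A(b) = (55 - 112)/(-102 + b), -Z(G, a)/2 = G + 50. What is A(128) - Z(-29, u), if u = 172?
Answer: 1035/26 ≈ 39.808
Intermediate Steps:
Z(G, a) = -100 - 2*G (Z(G, a) = -2*(G + 50) = -2*(50 + G) = -100 - 2*G)
A(b) = -57/(-102 + b)
A(128) - Z(-29, u) = -57/(-102 + 128) - (-100 - 2*(-29)) = -57/26 - (-100 + 58) = -57*1/26 - 1*(-42) = -57/26 + 42 = 1035/26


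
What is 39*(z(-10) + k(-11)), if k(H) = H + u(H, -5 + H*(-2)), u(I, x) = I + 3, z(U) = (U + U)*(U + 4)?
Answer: 3939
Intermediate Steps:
z(U) = 2*U*(4 + U) (z(U) = (2*U)*(4 + U) = 2*U*(4 + U))
u(I, x) = 3 + I
k(H) = 3 + 2*H (k(H) = H + (3 + H) = 3 + 2*H)
39*(z(-10) + k(-11)) = 39*(2*(-10)*(4 - 10) + (3 + 2*(-11))) = 39*(2*(-10)*(-6) + (3 - 22)) = 39*(120 - 19) = 39*101 = 3939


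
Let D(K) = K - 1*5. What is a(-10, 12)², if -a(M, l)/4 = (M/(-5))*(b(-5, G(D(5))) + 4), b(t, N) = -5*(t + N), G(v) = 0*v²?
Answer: 53824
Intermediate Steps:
D(K) = -5 + K (D(K) = K - 5 = -5 + K)
G(v) = 0
b(t, N) = -5*N - 5*t (b(t, N) = -5*(N + t) = -5*N - 5*t)
a(M, l) = 116*M/5 (a(M, l) = -4*M/(-5)*((-5*0 - 5*(-5)) + 4) = -4*M*(-⅕)*((0 + 25) + 4) = -4*(-M/5)*(25 + 4) = -4*(-M/5)*29 = -(-116)*M/5 = 116*M/5)
a(-10, 12)² = ((116/5)*(-10))² = (-232)² = 53824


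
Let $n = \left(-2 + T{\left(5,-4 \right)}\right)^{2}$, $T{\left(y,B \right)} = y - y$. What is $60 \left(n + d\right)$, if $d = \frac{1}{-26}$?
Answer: $\frac{3090}{13} \approx 237.69$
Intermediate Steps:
$T{\left(y,B \right)} = 0$
$d = - \frac{1}{26} \approx -0.038462$
$n = 4$ ($n = \left(-2 + 0\right)^{2} = \left(-2\right)^{2} = 4$)
$60 \left(n + d\right) = 60 \left(4 - \frac{1}{26}\right) = 60 \cdot \frac{103}{26} = \frac{3090}{13}$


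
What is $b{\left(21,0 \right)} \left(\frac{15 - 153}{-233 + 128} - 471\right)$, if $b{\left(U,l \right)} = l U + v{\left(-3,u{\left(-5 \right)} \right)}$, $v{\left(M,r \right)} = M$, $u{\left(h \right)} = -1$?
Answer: $\frac{49317}{35} \approx 1409.1$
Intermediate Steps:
$b{\left(U,l \right)} = -3 + U l$ ($b{\left(U,l \right)} = l U - 3 = U l - 3 = -3 + U l$)
$b{\left(21,0 \right)} \left(\frac{15 - 153}{-233 + 128} - 471\right) = \left(-3 + 21 \cdot 0\right) \left(\frac{15 - 153}{-233 + 128} - 471\right) = \left(-3 + 0\right) \left(- \frac{138}{-105} - 471\right) = - 3 \left(\left(-138\right) \left(- \frac{1}{105}\right) - 471\right) = - 3 \left(\frac{46}{35} - 471\right) = \left(-3\right) \left(- \frac{16439}{35}\right) = \frac{49317}{35}$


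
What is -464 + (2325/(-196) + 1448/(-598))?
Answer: -28029335/58604 ≈ -478.28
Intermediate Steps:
-464 + (2325/(-196) + 1448/(-598)) = -464 + (2325*(-1/196) + 1448*(-1/598)) = -464 + (-2325/196 - 724/299) = -464 - 837079/58604 = -28029335/58604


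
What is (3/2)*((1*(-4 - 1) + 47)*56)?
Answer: 3528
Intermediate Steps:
(3/2)*((1*(-4 - 1) + 47)*56) = (3*(½))*((1*(-5) + 47)*56) = 3*((-5 + 47)*56)/2 = 3*(42*56)/2 = (3/2)*2352 = 3528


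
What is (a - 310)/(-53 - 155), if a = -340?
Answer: 25/8 ≈ 3.1250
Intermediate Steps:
(a - 310)/(-53 - 155) = (-340 - 310)/(-53 - 155) = -650/(-208) = -650*(-1/208) = 25/8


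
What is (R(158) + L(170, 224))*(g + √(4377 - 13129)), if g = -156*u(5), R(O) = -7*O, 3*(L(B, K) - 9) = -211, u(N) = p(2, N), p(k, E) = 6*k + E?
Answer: 3095768 - 14008*I*√547/3 ≈ 3.0958e+6 - 1.0921e+5*I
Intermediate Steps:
p(k, E) = E + 6*k
u(N) = 12 + N (u(N) = N + 6*2 = N + 12 = 12 + N)
L(B, K) = -184/3 (L(B, K) = 9 + (⅓)*(-211) = 9 - 211/3 = -184/3)
g = -2652 (g = -156*(12 + 5) = -156*17 = -2652)
(R(158) + L(170, 224))*(g + √(4377 - 13129)) = (-7*158 - 184/3)*(-2652 + √(4377 - 13129)) = (-1106 - 184/3)*(-2652 + √(-8752)) = -3502*(-2652 + 4*I*√547)/3 = 3095768 - 14008*I*√547/3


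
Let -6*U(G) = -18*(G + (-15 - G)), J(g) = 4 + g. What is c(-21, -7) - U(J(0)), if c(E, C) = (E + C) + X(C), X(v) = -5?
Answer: 12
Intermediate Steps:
U(G) = -45 (U(G) = -(-3)*(G + (-15 - G)) = -(-3)*(-15) = -⅙*270 = -45)
c(E, C) = -5 + C + E (c(E, C) = (E + C) - 5 = (C + E) - 5 = -5 + C + E)
c(-21, -7) - U(J(0)) = (-5 - 7 - 21) - 1*(-45) = -33 + 45 = 12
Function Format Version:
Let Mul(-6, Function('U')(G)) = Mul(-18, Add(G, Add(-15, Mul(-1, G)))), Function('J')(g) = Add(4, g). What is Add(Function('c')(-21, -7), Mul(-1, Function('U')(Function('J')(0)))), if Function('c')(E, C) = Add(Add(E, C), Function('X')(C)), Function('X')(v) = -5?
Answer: 12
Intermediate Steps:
Function('U')(G) = -45 (Function('U')(G) = Mul(Rational(-1, 6), Mul(-18, Add(G, Add(-15, Mul(-1, G))))) = Mul(Rational(-1, 6), Mul(-18, -15)) = Mul(Rational(-1, 6), 270) = -45)
Function('c')(E, C) = Add(-5, C, E) (Function('c')(E, C) = Add(Add(E, C), -5) = Add(Add(C, E), -5) = Add(-5, C, E))
Add(Function('c')(-21, -7), Mul(-1, Function('U')(Function('J')(0)))) = Add(Add(-5, -7, -21), Mul(-1, -45)) = Add(-33, 45) = 12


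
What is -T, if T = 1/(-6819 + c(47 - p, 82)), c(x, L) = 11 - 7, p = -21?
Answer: 1/6815 ≈ 0.00014674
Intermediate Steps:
c(x, L) = 4
T = -1/6815 (T = 1/(-6819 + 4) = 1/(-6815) = -1/6815 ≈ -0.00014674)
-T = -1*(-1/6815) = 1/6815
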